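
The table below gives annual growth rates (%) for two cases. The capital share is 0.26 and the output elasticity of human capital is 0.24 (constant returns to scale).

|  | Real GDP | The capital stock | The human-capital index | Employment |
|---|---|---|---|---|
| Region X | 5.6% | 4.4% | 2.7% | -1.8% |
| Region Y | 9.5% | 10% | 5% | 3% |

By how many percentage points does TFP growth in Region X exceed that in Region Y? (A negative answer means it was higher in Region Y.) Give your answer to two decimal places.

Labor's share = 1 − 0.26 − 0.24 = 0.5.
Region X: TFP = 5.6 − 1.144 − 0.648 + 0.9 = 4.708%.
Region Y: TFP = 9.5 − 2.6 − 1.2 − 1.5 = 4.2%.
Difference = 4.708 − (4.2) = 0.508 pp.

0.51 percentage points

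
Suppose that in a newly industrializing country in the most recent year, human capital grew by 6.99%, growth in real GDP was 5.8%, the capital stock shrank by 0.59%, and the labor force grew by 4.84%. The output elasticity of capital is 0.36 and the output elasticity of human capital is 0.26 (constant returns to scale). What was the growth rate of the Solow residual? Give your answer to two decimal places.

2.36%

Labor's share = 1 − 0.36 − 0.26 = 0.38.
The capital stock: 0.36 × (-0.59) = -0.2124 pp.
Human capital: 0.26 × 6.99 = 1.8174 pp.
The labor force: 0.38 × 4.84 = 1.8392 pp.
TFP growth = 5.8 − 3.4442 = 2.3558%.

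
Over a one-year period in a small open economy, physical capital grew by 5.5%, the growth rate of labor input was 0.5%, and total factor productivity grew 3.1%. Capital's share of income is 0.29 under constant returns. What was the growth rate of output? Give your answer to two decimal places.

Output growth was 5.05%.

Labor's share = 1 − 0.29 = 0.71.
Physical capital: 0.29 × 5.5 = 1.595 pp.
Labor input: 0.71 × 0.5 = 0.355 pp.
Output growth = 3.1 + 1.95 = 5.05%.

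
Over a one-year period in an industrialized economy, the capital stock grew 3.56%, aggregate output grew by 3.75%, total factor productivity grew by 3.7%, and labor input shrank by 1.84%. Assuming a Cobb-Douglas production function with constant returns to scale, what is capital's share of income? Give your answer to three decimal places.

α = 0.350

gY = gA + α·gK + (1−α)·gL, so gY − gA − gL = α(gK − gL).
3.75 − 3.7 + 1.84 = α × (3.56 − (-1.84)).
1.89 = 5.4 α, so α = 0.35.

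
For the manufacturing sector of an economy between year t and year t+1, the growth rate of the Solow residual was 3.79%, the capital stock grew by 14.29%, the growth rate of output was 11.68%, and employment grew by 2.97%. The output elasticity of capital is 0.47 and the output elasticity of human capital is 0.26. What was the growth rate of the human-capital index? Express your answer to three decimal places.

Labor's share = 1 − 0.47 − 0.26 = 0.27.
gY = gA + 0.47×14.29 + 0.27×2.97 + 0.26×g.
0.26×g = 11.68 − 3.79 − 7.5182 = 0.3718.
g = 0.3718 / 0.26 = 1.43%.

1.430%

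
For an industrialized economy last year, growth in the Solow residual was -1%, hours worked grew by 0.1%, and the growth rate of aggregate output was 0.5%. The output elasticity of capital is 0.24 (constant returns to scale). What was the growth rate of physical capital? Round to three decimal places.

5.933%

Labor's share = 1 − 0.24 = 0.76.
gY = gA + 0.76×0.1 + 0.24×g.
0.24×g = 0.5 + 1 − 0.076 = 1.424.
g = 1.424 / 0.24 = 5.93333%.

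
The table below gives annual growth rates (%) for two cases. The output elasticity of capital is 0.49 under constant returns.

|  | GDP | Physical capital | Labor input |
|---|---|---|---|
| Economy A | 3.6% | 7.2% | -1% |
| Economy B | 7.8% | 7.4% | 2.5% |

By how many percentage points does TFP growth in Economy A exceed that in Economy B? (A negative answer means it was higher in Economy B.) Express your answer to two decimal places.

Labor's share = 1 − 0.49 = 0.51.
Economy A: TFP = 3.6 − 3.528 + 0.51 = 0.582%.
Economy B: TFP = 7.8 − 3.626 − 1.275 = 2.899%.
Difference = 0.582 − (2.899) = -2.317 pp.

-2.32 percentage points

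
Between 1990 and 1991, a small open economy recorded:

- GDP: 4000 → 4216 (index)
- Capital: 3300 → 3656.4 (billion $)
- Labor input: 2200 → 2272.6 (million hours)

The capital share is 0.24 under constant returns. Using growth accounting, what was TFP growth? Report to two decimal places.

0.30%

GDP growth = (4216 − 4000) / 4000 = 5.4%.
Capital growth = (3656.4 − 3300) / 3300 = 10.8%.
Labor input growth = (2272.6 − 2200) / 2200 = 3.3%.
Labor's share = 1 − 0.24 = 0.76.
Capital: 0.24 × 10.8 = 2.592 pp.
Labor input: 0.76 × 3.3 = 2.508 pp.
TFP growth = 5.4 − 5.1 = 0.3%.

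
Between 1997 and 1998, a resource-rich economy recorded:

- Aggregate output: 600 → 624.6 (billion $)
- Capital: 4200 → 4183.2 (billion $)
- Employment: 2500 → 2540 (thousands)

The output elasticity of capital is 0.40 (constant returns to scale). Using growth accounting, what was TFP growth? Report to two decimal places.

Aggregate output growth = (624.6 − 600) / 600 = 4.1%.
Capital growth = (4183.2 − 4200) / 4200 = -0.4%.
Employment growth = (2540 − 2500) / 2500 = 1.6%.
Labor's share = 1 − 0.4 = 0.6.
Capital: 0.4 × (-0.4) = -0.16 pp.
Employment: 0.6 × 1.6 = 0.96 pp.
TFP growth = 4.1 − 0.8 = 3.3%.

TFP grew 3.30%.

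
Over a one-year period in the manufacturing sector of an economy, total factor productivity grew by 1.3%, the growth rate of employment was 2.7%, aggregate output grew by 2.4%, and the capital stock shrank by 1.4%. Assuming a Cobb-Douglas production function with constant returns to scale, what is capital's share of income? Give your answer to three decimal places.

gY = gA + α·gK + (1−α)·gL, so gY − gA − gL = α(gK − gL).
2.4 − 1.3 − 2.7 = α × (-1.4 − 2.7).
-1.6 = -4.1 α, so α = 0.39024.

Capital's share of income is 0.390.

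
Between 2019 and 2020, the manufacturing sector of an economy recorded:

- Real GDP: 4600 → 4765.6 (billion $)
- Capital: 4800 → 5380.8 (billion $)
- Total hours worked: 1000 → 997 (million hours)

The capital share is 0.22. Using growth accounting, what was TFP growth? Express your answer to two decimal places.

Real GDP growth = (4765.6 − 4600) / 4600 = 3.6%.
Capital growth = (5380.8 − 4800) / 4800 = 12.1%.
Total hours worked growth = (997 − 1000) / 1000 = -0.3%.
Labor's share = 1 − 0.22 = 0.78.
Capital: 0.22 × 12.1 = 2.662 pp.
Total hours worked: 0.78 × (-0.3) = -0.234 pp.
TFP growth = 3.6 − 2.428 = 1.172%.

1.17%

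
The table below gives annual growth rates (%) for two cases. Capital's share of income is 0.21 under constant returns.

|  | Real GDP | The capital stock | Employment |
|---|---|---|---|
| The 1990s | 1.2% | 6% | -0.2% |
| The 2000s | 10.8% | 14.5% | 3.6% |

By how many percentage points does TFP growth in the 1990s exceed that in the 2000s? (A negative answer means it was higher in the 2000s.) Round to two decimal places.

Labor's share = 1 − 0.21 = 0.79.
The 1990s: TFP = 1.2 − 1.26 + 0.158 = 0.098%.
The 2000s: TFP = 10.8 − 3.045 − 2.844 = 4.911%.
Difference = 0.098 − (4.911) = -4.813 pp.

-4.81 percentage points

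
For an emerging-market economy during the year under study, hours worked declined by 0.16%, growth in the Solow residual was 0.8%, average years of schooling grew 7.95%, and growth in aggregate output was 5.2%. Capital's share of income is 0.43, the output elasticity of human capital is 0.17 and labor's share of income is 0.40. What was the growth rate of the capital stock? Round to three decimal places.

The capital stock growth was 7.238%.

Labor's share = 1 − 0.43 − 0.17 = 0.4.
gY = gA + 0.17×7.95 + 0.4×(-0.16) + 0.43×g.
0.43×g = 5.2 − 0.8 − 1.2875 = 3.1125.
g = 3.1125 / 0.43 = 7.23837%.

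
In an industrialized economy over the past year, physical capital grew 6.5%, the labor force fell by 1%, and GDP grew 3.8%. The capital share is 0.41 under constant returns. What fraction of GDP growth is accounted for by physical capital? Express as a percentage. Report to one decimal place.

Physical capital contributed 0.41 × 6.5 = 2.665 pp.
Share of growth = 2.665 / 3.8 × 100 = 70.132%.

Physical capital accounted for 70.1% of growth.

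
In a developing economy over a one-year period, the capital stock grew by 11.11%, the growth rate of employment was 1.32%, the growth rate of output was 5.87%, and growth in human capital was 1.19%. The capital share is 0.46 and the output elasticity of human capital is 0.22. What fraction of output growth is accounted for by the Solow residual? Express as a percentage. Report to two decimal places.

The Solow residual accounted for 1.28% of growth.

Labor's share = 1 − 0.46 − 0.22 = 0.32.
The capital stock: 0.46 × 11.11 = 5.1106 pp.
Human capital: 0.22 × 1.19 = 0.2618 pp.
Employment: 0.32 × 1.32 = 0.4224 pp.
TFP growth = 5.87 − 5.7948 = 0.0752%.
TFP share of growth = 0.0752 / 5.87 × 100 = 1.2811%.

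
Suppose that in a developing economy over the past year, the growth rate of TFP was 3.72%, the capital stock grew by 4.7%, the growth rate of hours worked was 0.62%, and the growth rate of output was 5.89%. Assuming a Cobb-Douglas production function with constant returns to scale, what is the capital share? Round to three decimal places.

α = 0.380

gY = gA + α·gK + (1−α)·gL, so gY − gA − gL = α(gK − gL).
5.89 − 3.72 − 0.62 = α × (4.7 − 0.62).
1.55 = 4.08 α, so α = 0.3799.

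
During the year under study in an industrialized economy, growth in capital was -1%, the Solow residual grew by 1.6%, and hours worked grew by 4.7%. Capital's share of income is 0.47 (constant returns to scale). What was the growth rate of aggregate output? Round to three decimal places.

3.621%

Labor's share = 1 − 0.47 = 0.53.
Capital: 0.47 × (-1) = -0.47 pp.
Hours worked: 0.53 × 4.7 = 2.491 pp.
Output growth = 1.6 + 2.021 = 3.621%.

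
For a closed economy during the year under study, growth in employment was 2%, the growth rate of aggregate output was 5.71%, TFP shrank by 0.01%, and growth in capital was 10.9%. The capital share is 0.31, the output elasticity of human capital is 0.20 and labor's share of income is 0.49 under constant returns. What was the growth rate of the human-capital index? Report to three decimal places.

Labor's share = 1 − 0.31 − 0.2 = 0.49.
gY = gA + 0.31×10.9 + 0.49×2 + 0.2×g.
0.2×g = 5.71 + 0.01 − 4.359 = 1.361.
g = 1.361 / 0.2 = 6.805%.

6.805%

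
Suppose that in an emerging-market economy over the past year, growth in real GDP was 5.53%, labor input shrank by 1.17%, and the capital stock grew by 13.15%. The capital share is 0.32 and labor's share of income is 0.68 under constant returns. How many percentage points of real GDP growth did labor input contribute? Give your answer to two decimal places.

Labor's share = 1 − 0.32 = 0.68.
Contribution = share × growth = 0.68 × (-1.17) = -0.7956 pp.

-0.80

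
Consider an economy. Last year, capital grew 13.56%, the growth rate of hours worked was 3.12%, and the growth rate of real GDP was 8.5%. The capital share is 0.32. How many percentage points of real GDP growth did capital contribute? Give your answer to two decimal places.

4.34 percentage points

Contribution = share × growth = 0.32 × 13.56 = 4.3392 pp.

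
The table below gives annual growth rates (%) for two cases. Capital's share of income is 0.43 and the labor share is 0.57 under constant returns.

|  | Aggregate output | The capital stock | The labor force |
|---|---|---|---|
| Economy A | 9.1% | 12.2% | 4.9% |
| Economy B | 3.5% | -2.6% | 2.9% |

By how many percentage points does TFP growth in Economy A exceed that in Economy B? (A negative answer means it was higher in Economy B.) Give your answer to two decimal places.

-1.90 percentage points

Labor's share = 1 − 0.43 = 0.57.
Economy A: TFP = 9.1 − 5.246 − 2.793 = 1.061%.
Economy B: TFP = 3.5 + 1.118 − 1.653 = 2.965%.
Difference = 1.061 − (2.965) = -1.904 pp.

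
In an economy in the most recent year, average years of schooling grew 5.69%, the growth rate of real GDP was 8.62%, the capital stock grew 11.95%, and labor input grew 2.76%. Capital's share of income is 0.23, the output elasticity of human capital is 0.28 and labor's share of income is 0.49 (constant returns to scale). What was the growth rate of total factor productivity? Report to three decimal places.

2.926%

Labor's share = 1 − 0.23 − 0.28 = 0.49.
The capital stock: 0.23 × 11.95 = 2.7485 pp.
Average years of schooling: 0.28 × 5.69 = 1.5932 pp.
Labor input: 0.49 × 2.76 = 1.3524 pp.
TFP growth = 8.62 − 5.6941 = 2.9259%.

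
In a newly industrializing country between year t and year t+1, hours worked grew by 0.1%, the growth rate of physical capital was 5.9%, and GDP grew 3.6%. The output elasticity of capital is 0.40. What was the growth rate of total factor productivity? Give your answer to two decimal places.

1.18%

Labor's share = 1 − 0.4 = 0.6.
Physical capital: 0.4 × 5.9 = 2.36 pp.
Hours worked: 0.6 × 0.1 = 0.06 pp.
TFP growth = 3.6 − 2.42 = 1.18%.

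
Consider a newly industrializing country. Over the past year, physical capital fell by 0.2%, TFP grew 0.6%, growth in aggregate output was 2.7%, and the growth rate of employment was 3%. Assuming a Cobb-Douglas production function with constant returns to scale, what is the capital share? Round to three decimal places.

α = 0.281

gY = gA + α·gK + (1−α)·gL, so gY − gA − gL = α(gK − gL).
2.7 − 0.6 − 3 = α × (-0.2 − 3).
-0.9 = -3.2 α, so α = 0.28125.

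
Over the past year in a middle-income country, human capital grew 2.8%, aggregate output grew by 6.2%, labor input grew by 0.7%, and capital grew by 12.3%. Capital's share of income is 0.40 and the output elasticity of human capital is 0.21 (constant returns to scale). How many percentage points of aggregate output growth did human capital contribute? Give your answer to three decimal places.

Contribution = share × growth = 0.21 × 2.8 = 0.588 pp.

0.588 percentage points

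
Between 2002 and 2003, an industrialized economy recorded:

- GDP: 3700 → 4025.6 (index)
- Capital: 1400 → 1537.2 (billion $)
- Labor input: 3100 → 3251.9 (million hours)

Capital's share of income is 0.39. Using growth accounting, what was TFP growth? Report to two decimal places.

1.99%

GDP growth = (4025.6 − 3700) / 3700 = 8.8%.
Capital growth = (1537.2 − 1400) / 1400 = 9.8%.
Labor input growth = (3251.9 − 3100) / 3100 = 4.9%.
Labor's share = 1 − 0.39 = 0.61.
Capital: 0.39 × 9.8 = 3.822 pp.
Labor input: 0.61 × 4.9 = 2.989 pp.
TFP growth = 8.8 − 6.811 = 1.989%.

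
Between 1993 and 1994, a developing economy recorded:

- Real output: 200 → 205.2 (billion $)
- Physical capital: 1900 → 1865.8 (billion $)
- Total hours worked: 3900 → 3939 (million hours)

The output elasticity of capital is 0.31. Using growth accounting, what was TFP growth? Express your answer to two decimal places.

Real output growth = (205.2 − 200) / 200 = 2.6%.
Physical capital growth = (1865.8 − 1900) / 1900 = -1.8%.
Total hours worked growth = (3939 − 3900) / 3900 = 1%.
Labor's share = 1 − 0.31 = 0.69.
Physical capital: 0.31 × (-1.8) = -0.558 pp.
Total hours worked: 0.69 × 1 = 0.69 pp.
TFP growth = 2.6 − 0.132 = 2.468%.

TFP growth was 2.47%.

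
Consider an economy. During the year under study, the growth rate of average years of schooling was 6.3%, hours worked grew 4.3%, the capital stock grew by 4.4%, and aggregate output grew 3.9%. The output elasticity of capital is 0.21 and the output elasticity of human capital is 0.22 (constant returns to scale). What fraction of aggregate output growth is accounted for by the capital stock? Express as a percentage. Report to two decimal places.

The capital stock accounted for 23.69% of growth.

The capital stock contributed 0.21 × 4.4 = 0.924 pp.
Share of growth = 0.924 / 3.9 × 100 = 23.6923%.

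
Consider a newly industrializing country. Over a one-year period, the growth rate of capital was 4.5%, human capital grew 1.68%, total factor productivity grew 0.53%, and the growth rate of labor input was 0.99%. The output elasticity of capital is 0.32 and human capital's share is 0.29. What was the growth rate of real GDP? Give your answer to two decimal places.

2.84%

Labor's share = 1 − 0.32 − 0.29 = 0.39.
Capital: 0.32 × 4.5 = 1.44 pp.
Human capital: 0.29 × 1.68 = 0.4872 pp.
Labor input: 0.39 × 0.99 = 0.3861 pp.
Output growth = 0.53 + 2.3133 = 2.8433%.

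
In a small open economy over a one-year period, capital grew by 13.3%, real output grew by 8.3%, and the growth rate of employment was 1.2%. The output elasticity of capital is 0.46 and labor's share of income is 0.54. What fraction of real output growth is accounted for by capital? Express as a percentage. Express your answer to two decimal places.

Capital contributed 0.46 × 13.3 = 6.118 pp.
Share of growth = 6.118 / 8.3 × 100 = 73.7108%.

73.71%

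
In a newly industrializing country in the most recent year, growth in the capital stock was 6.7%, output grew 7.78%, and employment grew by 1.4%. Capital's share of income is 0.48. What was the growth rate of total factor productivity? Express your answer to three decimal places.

3.836%

Labor's share = 1 − 0.48 = 0.52.
The capital stock: 0.48 × 6.7 = 3.216 pp.
Employment: 0.52 × 1.4 = 0.728 pp.
TFP growth = 7.78 − 3.944 = 3.836%.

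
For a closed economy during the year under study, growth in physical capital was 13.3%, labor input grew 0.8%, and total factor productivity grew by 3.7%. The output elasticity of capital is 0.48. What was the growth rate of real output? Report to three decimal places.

Real output growth was 10.500%.

Labor's share = 1 − 0.48 = 0.52.
Physical capital: 0.48 × 13.3 = 6.384 pp.
Labor input: 0.52 × 0.8 = 0.416 pp.
Output growth = 3.7 + 6.8 = 10.5%.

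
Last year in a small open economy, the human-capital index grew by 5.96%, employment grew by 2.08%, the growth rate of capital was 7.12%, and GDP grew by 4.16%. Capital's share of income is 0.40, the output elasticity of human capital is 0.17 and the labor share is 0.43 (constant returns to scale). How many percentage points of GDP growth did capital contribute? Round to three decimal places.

2.848

Contribution = share × growth = 0.4 × 7.12 = 2.848 pp.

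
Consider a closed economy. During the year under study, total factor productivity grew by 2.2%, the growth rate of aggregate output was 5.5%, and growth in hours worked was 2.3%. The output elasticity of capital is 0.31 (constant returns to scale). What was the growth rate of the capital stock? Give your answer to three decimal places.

The capital stock growth was 5.526%.

Labor's share = 1 − 0.31 = 0.69.
gY = gA + 0.69×2.3 + 0.31×g.
0.31×g = 5.5 − 2.2 − 1.587 = 1.713.
g = 1.713 / 0.31 = 5.52581%.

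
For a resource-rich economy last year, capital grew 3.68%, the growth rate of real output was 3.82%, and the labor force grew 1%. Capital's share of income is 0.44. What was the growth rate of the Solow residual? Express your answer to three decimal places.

Labor's share = 1 − 0.44 = 0.56.
Capital: 0.44 × 3.68 = 1.6192 pp.
The labor force: 0.56 × 1 = 0.56 pp.
TFP growth = 3.82 − 2.1792 = 1.6408%.

1.641%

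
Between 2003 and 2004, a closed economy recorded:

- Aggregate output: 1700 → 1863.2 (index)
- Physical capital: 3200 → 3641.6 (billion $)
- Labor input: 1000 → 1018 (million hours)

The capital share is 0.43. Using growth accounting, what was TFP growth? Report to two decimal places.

Aggregate output growth = (1863.2 − 1700) / 1700 = 9.6%.
Physical capital growth = (3641.6 − 3200) / 3200 = 13.8%.
Labor input growth = (1018 − 1000) / 1000 = 1.8%.
Labor's share = 1 − 0.43 = 0.57.
Physical capital: 0.43 × 13.8 = 5.934 pp.
Labor input: 0.57 × 1.8 = 1.026 pp.
TFP growth = 9.6 − 6.96 = 2.64%.

2.64%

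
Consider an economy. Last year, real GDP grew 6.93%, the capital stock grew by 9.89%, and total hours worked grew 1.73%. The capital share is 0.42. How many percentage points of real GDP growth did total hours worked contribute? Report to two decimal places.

1.00

Labor's share = 1 − 0.42 = 0.58.
Contribution = share × growth = 0.58 × 1.73 = 1.0034 pp.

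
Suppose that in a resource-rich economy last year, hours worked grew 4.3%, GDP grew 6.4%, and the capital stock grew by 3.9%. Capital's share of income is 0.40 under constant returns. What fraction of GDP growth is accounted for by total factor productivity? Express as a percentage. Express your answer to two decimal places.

Total factor productivity accounted for 35.31% of growth.

Labor's share = 1 − 0.4 = 0.6.
The capital stock: 0.4 × 3.9 = 1.56 pp.
Hours worked: 0.6 × 4.3 = 2.58 pp.
TFP growth = 6.4 − 4.14 = 2.26%.
TFP share of growth = 2.26 / 6.4 × 100 = 35.3125%.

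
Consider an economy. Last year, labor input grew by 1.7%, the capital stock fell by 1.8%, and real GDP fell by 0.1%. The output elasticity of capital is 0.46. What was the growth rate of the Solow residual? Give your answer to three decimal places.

Labor's share = 1 − 0.46 = 0.54.
The capital stock: 0.46 × (-1.8) = -0.828 pp.
Labor input: 0.54 × 1.7 = 0.918 pp.
TFP growth = -0.1 − 0.09 = -0.19%.

-0.190%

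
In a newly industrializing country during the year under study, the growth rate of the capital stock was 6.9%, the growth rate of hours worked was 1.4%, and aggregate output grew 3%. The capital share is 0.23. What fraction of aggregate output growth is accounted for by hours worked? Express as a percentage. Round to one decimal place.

35.9%

Labor's share = 1 − 0.23 = 0.77.
Hours worked contributed 0.77 × 1.4 = 1.078 pp.
Share of growth = 1.078 / 3 × 100 = 35.933%.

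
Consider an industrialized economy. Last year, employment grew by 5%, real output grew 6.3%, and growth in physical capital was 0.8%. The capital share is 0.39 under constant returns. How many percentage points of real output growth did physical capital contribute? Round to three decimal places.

0.312 pp

Contribution = share × growth = 0.39 × 0.8 = 0.312 pp.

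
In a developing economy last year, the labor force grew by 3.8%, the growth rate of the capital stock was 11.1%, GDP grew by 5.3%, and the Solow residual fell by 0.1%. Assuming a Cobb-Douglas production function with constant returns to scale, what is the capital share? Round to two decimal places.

gY = gA + α·gK + (1−α)·gL, so gY − gA − gL = α(gK − gL).
5.3 + 0.1 − 3.8 = α × (11.1 − 3.8).
1.6 = 7.3 α, so α = 0.2192.

0.22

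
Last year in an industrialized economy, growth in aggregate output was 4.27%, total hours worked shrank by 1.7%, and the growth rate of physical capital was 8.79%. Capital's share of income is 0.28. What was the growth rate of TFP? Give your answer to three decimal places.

Labor's share = 1 − 0.28 = 0.72.
Physical capital: 0.28 × 8.79 = 2.4612 pp.
Total hours worked: 0.72 × (-1.7) = -1.224 pp.
TFP growth = 4.27 − 1.2372 = 3.0328%.

3.033%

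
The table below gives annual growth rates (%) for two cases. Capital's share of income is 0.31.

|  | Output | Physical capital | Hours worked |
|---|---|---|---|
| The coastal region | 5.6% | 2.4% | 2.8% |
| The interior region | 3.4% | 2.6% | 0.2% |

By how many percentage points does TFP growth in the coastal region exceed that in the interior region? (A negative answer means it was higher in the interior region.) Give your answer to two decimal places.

Labor's share = 1 − 0.31 = 0.69.
The coastal region: TFP = 5.6 − 0.744 − 1.932 = 2.924%.
The interior region: TFP = 3.4 − 0.806 − 0.138 = 2.456%.
Difference = 2.924 − (2.456) = 0.468 pp.

0.47 percentage points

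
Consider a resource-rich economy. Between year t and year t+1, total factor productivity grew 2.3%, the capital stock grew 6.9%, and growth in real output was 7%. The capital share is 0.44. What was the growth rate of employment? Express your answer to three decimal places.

Employment grew 2.971%.

Labor's share = 1 − 0.44 = 0.56.
gY = gA + 0.44×6.9 + 0.56×g.
0.56×g = 7 − 2.3 − 3.036 = 1.664.
g = 1.664 / 0.56 = 2.97143%.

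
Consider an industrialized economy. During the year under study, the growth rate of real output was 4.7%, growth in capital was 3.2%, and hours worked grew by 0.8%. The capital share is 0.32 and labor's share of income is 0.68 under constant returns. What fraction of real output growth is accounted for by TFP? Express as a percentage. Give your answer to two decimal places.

Labor's share = 1 − 0.32 = 0.68.
Capital: 0.32 × 3.2 = 1.024 pp.
Hours worked: 0.68 × 0.8 = 0.544 pp.
TFP growth = 4.7 − 1.568 = 3.132%.
TFP share of growth = 3.132 / 4.7 × 100 = 66.6383%.

66.64%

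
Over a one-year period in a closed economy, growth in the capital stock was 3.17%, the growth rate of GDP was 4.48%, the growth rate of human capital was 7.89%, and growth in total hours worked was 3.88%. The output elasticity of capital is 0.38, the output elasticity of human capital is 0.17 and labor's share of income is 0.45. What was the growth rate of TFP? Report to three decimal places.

0.188%

Labor's share = 1 − 0.38 − 0.17 = 0.45.
The capital stock: 0.38 × 3.17 = 1.2046 pp.
Human capital: 0.17 × 7.89 = 1.3413 pp.
Total hours worked: 0.45 × 3.88 = 1.746 pp.
TFP growth = 4.48 − 4.2919 = 0.1881%.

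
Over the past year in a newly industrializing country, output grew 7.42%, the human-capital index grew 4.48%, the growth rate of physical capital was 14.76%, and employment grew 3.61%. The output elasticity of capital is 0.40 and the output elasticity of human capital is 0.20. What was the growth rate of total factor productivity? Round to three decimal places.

-0.824%

Labor's share = 1 − 0.4 − 0.2 = 0.4.
Physical capital: 0.4 × 14.76 = 5.904 pp.
The human-capital index: 0.2 × 4.48 = 0.896 pp.
Employment: 0.4 × 3.61 = 1.444 pp.
TFP growth = 7.42 − 8.244 = -0.824%.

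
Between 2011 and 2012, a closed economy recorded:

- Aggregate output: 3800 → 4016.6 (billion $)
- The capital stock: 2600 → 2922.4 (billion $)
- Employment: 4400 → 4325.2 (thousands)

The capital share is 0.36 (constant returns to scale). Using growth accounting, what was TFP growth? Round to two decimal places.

Aggregate output growth = (4016.6 − 3800) / 3800 = 5.7%.
The capital stock growth = (2922.4 − 2600) / 2600 = 12.4%.
Employment growth = (4325.2 − 4400) / 4400 = -1.7%.
Labor's share = 1 − 0.36 = 0.64.
The capital stock: 0.36 × 12.4 = 4.464 pp.
Employment: 0.64 × (-1.7) = -1.088 pp.
TFP growth = 5.7 − 3.376 = 2.324%.

2.32%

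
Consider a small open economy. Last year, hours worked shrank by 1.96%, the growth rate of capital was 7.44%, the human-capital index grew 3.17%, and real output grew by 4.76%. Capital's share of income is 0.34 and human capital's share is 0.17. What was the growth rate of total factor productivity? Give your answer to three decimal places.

Labor's share = 1 − 0.34 − 0.17 = 0.49.
Capital: 0.34 × 7.44 = 2.5296 pp.
The human-capital index: 0.17 × 3.17 = 0.5389 pp.
Hours worked: 0.49 × (-1.96) = -0.9604 pp.
TFP growth = 4.76 − 2.1081 = 2.6519%.

2.652%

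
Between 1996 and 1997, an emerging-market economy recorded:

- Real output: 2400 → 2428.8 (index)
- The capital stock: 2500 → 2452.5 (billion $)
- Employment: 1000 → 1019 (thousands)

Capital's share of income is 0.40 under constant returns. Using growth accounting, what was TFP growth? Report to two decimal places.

Real output growth = (2428.8 − 2400) / 2400 = 1.2%.
The capital stock growth = (2452.5 − 2500) / 2500 = -1.9%.
Employment growth = (1019 − 1000) / 1000 = 1.9%.
Labor's share = 1 − 0.4 = 0.6.
The capital stock: 0.4 × (-1.9) = -0.76 pp.
Employment: 0.6 × 1.9 = 1.14 pp.
TFP growth = 1.2 − 0.38 = 0.82%.

0.82%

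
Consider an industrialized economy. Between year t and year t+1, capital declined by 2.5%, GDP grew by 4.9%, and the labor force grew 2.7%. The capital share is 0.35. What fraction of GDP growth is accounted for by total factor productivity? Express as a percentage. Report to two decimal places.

Labor's share = 1 − 0.35 = 0.65.
Capital: 0.35 × (-2.5) = -0.875 pp.
The labor force: 0.65 × 2.7 = 1.755 pp.
TFP growth = 4.9 − 0.88 = 4.02%.
TFP share of growth = 4.02 / 4.9 × 100 = 82.0408%.

82.04%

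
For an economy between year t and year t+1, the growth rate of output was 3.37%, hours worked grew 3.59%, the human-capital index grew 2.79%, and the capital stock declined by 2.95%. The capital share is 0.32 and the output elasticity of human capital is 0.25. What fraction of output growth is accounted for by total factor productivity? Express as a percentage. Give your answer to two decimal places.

Labor's share = 1 − 0.32 − 0.25 = 0.43.
The capital stock: 0.32 × (-2.95) = -0.944 pp.
The human-capital index: 0.25 × 2.79 = 0.6975 pp.
Hours worked: 0.43 × 3.59 = 1.5437 pp.
TFP growth = 3.37 − 1.2972 = 2.0728%.
TFP share of growth = 2.0728 / 3.37 × 100 = 61.5074%.

Total factor productivity accounted for 61.51% of growth.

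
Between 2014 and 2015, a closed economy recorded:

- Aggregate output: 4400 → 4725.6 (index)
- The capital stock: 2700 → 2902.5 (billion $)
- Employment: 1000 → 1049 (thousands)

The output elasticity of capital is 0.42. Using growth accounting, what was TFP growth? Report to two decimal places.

1.41%

Aggregate output growth = (4725.6 − 4400) / 4400 = 7.4%.
The capital stock growth = (2902.5 − 2700) / 2700 = 7.5%.
Employment growth = (1049 − 1000) / 1000 = 4.9%.
Labor's share = 1 − 0.42 = 0.58.
The capital stock: 0.42 × 7.5 = 3.15 pp.
Employment: 0.58 × 4.9 = 2.842 pp.
TFP growth = 7.4 − 5.992 = 1.408%.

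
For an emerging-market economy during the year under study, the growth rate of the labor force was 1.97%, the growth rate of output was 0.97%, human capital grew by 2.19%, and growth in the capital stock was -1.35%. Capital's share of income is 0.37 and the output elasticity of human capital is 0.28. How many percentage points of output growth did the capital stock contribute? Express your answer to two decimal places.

-0.50

Contribution = share × growth = 0.37 × (-1.35) = -0.4995 pp.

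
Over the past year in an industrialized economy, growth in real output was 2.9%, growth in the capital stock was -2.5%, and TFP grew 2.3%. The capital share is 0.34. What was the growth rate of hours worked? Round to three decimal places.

Hours worked growth was 2.197%.

Labor's share = 1 − 0.34 = 0.66.
gY = gA + 0.34×(-2.5) + 0.66×g.
0.66×g = 2.9 − 2.3 + 0.85 = 1.45.
g = 1.45 / 0.66 = 2.19697%.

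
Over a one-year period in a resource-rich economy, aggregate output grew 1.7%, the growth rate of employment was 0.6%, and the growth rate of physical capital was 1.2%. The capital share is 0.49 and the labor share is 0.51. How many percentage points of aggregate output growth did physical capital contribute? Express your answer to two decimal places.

0.59

Contribution = share × growth = 0.49 × 1.2 = 0.588 pp.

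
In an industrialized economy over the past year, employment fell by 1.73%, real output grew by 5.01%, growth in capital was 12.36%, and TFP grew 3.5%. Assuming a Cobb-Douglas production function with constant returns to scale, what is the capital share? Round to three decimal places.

0.230

gY = gA + α·gK + (1−α)·gL, so gY − gA − gL = α(gK − gL).
5.01 − 3.5 + 1.73 = α × (12.36 − (-1.73)).
3.24 = 14.09 α, so α = 0.22995.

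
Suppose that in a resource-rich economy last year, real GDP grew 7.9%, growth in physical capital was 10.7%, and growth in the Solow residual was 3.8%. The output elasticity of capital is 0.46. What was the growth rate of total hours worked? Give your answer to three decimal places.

Labor's share = 1 − 0.46 = 0.54.
gY = gA + 0.46×10.7 + 0.54×g.
0.54×g = 7.9 − 3.8 − 4.922 = -0.822.
g = -0.822 / 0.54 = -1.52222%.

-1.522%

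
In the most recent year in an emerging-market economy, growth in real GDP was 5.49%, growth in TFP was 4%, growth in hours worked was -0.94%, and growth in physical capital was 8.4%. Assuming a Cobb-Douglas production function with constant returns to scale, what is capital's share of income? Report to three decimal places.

α = 0.260

gY = gA + α·gK + (1−α)·gL, so gY − gA − gL = α(gK − gL).
5.49 − 4 + 0.94 = α × (8.4 − (-0.94)).
2.43 = 9.34 α, so α = 0.26017.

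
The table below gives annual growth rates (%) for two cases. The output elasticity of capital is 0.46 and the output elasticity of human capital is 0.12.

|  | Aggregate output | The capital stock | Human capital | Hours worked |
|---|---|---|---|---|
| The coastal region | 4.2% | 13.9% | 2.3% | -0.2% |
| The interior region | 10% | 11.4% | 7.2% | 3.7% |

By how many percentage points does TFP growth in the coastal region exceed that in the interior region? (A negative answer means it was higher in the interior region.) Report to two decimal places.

-4.72 percentage points

Labor's share = 1 − 0.46 − 0.12 = 0.42.
The coastal region: TFP = 4.2 − 6.394 − 0.276 + 0.084 = -2.386%.
The interior region: TFP = 10 − 5.244 − 0.864 − 1.554 = 2.338%.
Difference = -2.386 − (2.338) = -4.724 pp.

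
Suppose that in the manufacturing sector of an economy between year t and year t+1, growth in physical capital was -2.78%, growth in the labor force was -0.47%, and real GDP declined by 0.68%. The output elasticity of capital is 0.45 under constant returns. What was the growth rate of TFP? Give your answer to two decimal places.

Labor's share = 1 − 0.45 = 0.55.
Physical capital: 0.45 × (-2.78) = -1.251 pp.
The labor force: 0.55 × (-0.47) = -0.2585 pp.
TFP growth = -0.68 + 1.5095 = 0.8295%.

TFP growth was 0.83%.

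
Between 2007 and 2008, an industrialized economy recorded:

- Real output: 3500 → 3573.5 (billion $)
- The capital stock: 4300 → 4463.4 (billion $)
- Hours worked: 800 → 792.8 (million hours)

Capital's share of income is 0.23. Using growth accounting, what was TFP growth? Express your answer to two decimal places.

Real output growth = (3573.5 − 3500) / 3500 = 2.1%.
The capital stock growth = (4463.4 − 4300) / 4300 = 3.8%.
Hours worked growth = (792.8 − 800) / 800 = -0.9%.
Labor's share = 1 − 0.23 = 0.77.
The capital stock: 0.23 × 3.8 = 0.874 pp.
Hours worked: 0.77 × (-0.9) = -0.693 pp.
TFP growth = 2.1 − 0.181 = 1.919%.

1.92%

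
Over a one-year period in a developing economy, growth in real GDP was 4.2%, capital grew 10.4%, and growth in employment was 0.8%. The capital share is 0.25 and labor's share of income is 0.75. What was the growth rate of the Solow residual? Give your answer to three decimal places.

The Solow residual growth was 1.000%.

Labor's share = 1 − 0.25 = 0.75.
Capital: 0.25 × 10.4 = 2.6 pp.
Employment: 0.75 × 0.8 = 0.6 pp.
TFP growth = 4.2 − 3.2 = 1%.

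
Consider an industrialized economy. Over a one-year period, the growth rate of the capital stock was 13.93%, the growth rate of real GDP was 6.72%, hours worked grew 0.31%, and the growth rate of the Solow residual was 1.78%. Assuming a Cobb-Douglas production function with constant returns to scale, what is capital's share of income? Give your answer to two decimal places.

0.34

gY = gA + α·gK + (1−α)·gL, so gY − gA − gL = α(gK − gL).
6.72 − 1.78 − 0.31 = α × (13.93 − 0.31).
4.63 = 13.62 α, so α = 0.3399.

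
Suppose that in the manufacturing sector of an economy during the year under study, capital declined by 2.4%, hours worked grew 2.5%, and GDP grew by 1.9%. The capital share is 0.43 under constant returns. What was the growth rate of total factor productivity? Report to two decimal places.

Labor's share = 1 − 0.43 = 0.57.
Capital: 0.43 × (-2.4) = -1.032 pp.
Hours worked: 0.57 × 2.5 = 1.425 pp.
TFP growth = 1.9 − 0.393 = 1.507%.

Total factor productivity grew 1.51%.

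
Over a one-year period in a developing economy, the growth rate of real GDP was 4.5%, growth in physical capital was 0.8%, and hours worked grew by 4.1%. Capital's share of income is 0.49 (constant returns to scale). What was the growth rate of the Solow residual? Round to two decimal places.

2.02%

Labor's share = 1 − 0.49 = 0.51.
Physical capital: 0.49 × 0.8 = 0.392 pp.
Hours worked: 0.51 × 4.1 = 2.091 pp.
TFP growth = 4.5 − 2.483 = 2.017%.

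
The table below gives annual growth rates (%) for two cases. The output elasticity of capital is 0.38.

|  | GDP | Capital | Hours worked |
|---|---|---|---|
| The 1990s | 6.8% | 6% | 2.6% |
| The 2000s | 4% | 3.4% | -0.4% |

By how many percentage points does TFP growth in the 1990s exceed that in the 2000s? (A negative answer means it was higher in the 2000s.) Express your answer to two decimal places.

Labor's share = 1 − 0.38 = 0.62.
The 1990s: TFP = 6.8 − 2.28 − 1.612 = 2.908%.
The 2000s: TFP = 4 − 1.292 + 0.248 = 2.956%.
Difference = 2.908 − (2.956) = -0.048 pp.

-0.05 percentage points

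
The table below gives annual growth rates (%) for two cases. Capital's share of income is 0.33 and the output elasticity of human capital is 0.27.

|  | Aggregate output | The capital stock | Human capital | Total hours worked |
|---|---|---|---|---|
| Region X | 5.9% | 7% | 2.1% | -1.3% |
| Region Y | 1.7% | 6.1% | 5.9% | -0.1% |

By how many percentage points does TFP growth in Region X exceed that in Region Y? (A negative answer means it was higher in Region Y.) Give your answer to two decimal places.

Labor's share = 1 − 0.33 − 0.27 = 0.4.
Region X: TFP = 5.9 − 2.31 − 0.567 + 0.52 = 3.543%.
Region Y: TFP = 1.7 − 2.013 − 1.593 + 0.04 = -1.866%.
Difference = 3.543 − (-1.866) = 5.409 pp.

5.41 percentage points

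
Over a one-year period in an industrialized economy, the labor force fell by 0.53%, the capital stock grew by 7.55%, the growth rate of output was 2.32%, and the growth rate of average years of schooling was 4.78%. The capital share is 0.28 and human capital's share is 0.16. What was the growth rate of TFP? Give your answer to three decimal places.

Labor's share = 1 − 0.28 − 0.16 = 0.56.
The capital stock: 0.28 × 7.55 = 2.114 pp.
Average years of schooling: 0.16 × 4.78 = 0.7648 pp.
The labor force: 0.56 × (-0.53) = -0.2968 pp.
TFP growth = 2.32 − 2.582 = -0.262%.

-0.262%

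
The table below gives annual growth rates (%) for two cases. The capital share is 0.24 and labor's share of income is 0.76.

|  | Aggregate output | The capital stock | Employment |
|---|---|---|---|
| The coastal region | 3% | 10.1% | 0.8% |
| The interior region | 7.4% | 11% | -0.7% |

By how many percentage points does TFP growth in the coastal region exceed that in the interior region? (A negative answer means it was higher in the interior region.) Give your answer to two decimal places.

Labor's share = 1 − 0.24 = 0.76.
The coastal region: TFP = 3 − 2.424 − 0.608 = -0.032%.
The interior region: TFP = 7.4 − 2.64 + 0.532 = 5.292%.
Difference = -0.032 − (5.292) = -5.324 pp.

-5.32 percentage points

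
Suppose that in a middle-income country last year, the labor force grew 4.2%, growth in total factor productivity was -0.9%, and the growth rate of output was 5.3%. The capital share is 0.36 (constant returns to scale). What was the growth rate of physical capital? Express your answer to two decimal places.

Labor's share = 1 − 0.36 = 0.64.
gY = gA + 0.64×4.2 + 0.36×g.
0.36×g = 5.3 + 0.9 − 2.688 = 3.512.
g = 3.512 / 0.36 = 9.7556%.

9.76%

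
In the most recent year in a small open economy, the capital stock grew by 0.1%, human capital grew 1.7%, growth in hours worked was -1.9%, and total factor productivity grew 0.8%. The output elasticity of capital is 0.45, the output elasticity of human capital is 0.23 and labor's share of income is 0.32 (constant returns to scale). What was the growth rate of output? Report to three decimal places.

Labor's share = 1 − 0.45 − 0.23 = 0.32.
The capital stock: 0.45 × 0.1 = 0.045 pp.
Human capital: 0.23 × 1.7 = 0.391 pp.
Hours worked: 0.32 × (-1.9) = -0.608 pp.
Output growth = 0.8 + (-0.172) = 0.628%.

0.628%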